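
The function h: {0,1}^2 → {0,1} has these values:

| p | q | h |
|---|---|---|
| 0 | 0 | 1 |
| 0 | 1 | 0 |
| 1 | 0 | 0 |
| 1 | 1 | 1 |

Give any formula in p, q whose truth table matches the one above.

The output is 1 exactly when an even number of inputs are 1 — the complement of 2-way XOR.

h(p, q) = ¬(p ⊕ q)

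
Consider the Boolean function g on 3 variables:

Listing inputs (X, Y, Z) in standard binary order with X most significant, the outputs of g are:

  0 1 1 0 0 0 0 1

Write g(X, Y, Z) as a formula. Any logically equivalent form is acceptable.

g=1 on 3 inputs: (0,0,1), (0,1,0), (1,1,1). Reading each as a conjunction of literals (¬X·¬Y·Z, ¬X·Y·¬Z, X·Y·Z) and taking the OR gives the canonical DNF.

g(X, Y, Z) = (((¬X ∧ ¬Y) ∧ Z) ∨ ((¬X ∧ Y) ∧ ¬Z)) ∨ ((X ∧ Y) ∧ Z)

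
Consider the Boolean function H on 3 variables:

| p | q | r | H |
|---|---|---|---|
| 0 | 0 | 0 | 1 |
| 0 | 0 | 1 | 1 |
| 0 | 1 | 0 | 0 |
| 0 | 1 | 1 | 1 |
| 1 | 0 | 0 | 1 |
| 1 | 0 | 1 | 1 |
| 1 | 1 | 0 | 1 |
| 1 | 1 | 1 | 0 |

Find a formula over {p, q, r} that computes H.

There are just 2 zero rows: (0,1,0), (1,1,1). Their minterms are ¬p·q·¬r, p·q·r; the OR of those covers precisely the 0-outputs, and negating it yields H.

H(p, q, r) = ¬(((¬p ∧ q) ∧ ¬r) ∨ ((p ∧ q) ∧ r))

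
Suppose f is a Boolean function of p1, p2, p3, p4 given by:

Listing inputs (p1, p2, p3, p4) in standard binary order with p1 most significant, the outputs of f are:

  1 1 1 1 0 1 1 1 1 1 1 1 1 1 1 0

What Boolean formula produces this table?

f(p1, p2, p3, p4) = ¬((((¬p1 ∧ p2) ∧ ¬p3) ∧ ¬p4) ∨ (((p1 ∧ p2) ∧ p3) ∧ p4))

f is 0 on only 2 rows — (0,1,0,0), (1,1,1,1). Writing each as a minterm (¬p1·p2·¬p3·¬p4, p1·p2·p3·p4) and OR-ing them characterizes exactly where f=0, so f is the negation of that disjunction.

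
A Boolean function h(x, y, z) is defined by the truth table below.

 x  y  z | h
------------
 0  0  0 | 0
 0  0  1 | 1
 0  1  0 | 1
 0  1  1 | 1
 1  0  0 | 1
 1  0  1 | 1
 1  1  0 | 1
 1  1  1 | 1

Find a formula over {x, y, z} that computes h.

The output is 1 whenever at least one input is 1 — the OR of all inputs.

h(x, y, z) = (x ∨ y) ∨ z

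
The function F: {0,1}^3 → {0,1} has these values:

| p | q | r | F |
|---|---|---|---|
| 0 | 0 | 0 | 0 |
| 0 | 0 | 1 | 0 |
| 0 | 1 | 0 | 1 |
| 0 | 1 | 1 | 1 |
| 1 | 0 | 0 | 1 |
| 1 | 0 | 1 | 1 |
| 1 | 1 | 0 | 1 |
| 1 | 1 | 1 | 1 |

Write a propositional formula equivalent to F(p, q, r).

There are just 2 zero rows: (0,0,0), (0,0,1). Their minterms are ¬p·¬q·¬r, ¬p·¬q·r; the OR of those covers precisely the 0-outputs, and negating it yields F.

F(p, q, r) = not (((not p and not q) and not r) or ((not p and not q) and r))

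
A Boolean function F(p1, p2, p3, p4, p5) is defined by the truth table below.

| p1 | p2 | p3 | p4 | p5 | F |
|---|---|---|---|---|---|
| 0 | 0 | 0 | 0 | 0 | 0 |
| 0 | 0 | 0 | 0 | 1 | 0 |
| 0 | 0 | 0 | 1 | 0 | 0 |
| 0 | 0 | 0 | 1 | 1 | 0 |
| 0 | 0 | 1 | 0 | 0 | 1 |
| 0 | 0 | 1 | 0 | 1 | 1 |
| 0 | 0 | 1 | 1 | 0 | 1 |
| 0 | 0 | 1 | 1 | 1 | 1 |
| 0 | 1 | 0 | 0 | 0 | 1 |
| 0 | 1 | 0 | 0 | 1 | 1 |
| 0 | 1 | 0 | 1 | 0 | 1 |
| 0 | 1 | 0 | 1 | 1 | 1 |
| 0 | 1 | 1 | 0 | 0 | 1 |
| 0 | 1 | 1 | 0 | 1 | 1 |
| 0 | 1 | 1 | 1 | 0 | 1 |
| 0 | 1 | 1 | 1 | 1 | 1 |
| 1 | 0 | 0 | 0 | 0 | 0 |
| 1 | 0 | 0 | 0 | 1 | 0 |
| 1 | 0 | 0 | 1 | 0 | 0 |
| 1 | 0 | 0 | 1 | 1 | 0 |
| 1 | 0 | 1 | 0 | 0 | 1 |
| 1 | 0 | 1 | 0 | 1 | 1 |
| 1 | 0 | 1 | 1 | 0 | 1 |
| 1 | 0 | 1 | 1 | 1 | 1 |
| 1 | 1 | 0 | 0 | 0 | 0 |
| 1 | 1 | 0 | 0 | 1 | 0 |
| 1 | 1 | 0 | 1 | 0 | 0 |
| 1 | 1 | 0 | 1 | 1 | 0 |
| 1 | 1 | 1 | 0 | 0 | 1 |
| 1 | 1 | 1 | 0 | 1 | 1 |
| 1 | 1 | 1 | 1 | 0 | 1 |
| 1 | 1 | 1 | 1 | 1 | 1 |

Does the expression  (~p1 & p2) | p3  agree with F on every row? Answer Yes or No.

Test each input against both F and the formula:
  p1=0, p2=0, p3=0, p4=0, p5=0: formula gives 0, F = 0 ✓
  p1=0, p2=0, p3=0, p4=0, p5=1: formula gives 0, F = 0 ✓
  p1=0, p2=0, p3=0, p4=1, p5=0: formula gives 0, F = 0 ✓
  p1=0, p2=0, p3=0, p4=1, p5=1: formula gives 0, F = 0 ✓
  …and likewise for the remaining 28 rows.
No disagreement on any input; they are logically equivalent.

Yes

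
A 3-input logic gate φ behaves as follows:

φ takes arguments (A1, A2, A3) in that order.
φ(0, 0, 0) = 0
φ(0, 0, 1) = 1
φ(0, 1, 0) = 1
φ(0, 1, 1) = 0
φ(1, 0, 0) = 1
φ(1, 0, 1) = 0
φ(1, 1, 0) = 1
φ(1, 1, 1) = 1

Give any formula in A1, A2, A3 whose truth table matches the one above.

φ(A1, A2, A3) = NOT ((((NOT A1 AND NOT A2) AND NOT A3) OR ((NOT A1 AND A2) AND A3)) OR ((A1 AND NOT A2) AND A3))

φ is 0 on only 3 rows — (0,0,0), (0,1,1), (1,0,1). Writing each as a minterm (¬A1·¬A2·¬A3, ¬A1·A2·A3, A1·¬A2·A3) and OR-ing them characterizes exactly where φ=0, so φ is the negation of that disjunction.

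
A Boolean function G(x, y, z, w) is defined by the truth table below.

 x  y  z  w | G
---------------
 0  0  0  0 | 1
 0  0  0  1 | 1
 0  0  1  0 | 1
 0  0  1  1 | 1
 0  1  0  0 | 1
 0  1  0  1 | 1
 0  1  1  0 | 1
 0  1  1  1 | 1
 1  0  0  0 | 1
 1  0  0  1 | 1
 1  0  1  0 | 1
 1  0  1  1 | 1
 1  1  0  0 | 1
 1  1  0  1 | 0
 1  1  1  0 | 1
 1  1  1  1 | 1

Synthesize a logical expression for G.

G(x, y, z, w) = (((x · y) · z') · w)'

G is 0 on exactly one input, (1,1,0,1), whose minterm is x·y·¬z·w. So G is the negation of that single conjunction.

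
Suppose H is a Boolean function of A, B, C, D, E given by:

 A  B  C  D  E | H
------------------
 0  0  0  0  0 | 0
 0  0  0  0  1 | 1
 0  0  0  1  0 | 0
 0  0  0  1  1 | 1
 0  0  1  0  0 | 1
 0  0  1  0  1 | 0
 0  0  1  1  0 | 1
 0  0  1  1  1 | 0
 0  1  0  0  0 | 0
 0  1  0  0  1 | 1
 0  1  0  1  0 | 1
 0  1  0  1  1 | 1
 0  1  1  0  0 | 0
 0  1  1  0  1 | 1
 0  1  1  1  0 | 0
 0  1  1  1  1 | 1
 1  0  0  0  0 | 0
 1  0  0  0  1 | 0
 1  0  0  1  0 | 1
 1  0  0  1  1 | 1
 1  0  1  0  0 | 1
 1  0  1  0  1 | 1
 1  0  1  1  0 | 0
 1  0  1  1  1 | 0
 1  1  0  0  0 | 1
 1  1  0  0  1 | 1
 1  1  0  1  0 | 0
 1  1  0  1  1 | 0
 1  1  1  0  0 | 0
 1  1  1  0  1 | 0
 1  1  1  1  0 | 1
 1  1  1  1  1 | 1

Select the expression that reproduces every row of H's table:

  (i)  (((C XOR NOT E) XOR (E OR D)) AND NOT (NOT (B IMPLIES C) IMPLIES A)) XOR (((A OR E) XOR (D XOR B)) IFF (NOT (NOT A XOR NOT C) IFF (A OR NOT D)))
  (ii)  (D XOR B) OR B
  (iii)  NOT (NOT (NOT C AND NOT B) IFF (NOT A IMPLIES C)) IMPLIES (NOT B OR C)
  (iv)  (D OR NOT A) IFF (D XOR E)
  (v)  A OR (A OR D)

i

(ii) disagrees with H on (0,0,0,0,1) (formula → 0, table → 1); rule it out.
(iii) disagrees with H on (0,0,0,0,0) (formula → 1, table → 0); rule it out.
(iv) disagrees with H on (0,0,0,1,0) (formula → 1, table → 0); rule it out.
(v) disagrees with H on (0,0,0,0,1) (formula → 0, table → 1); rule it out.
(i) is the remaining candidate, and it agrees with H on all 32 inputs.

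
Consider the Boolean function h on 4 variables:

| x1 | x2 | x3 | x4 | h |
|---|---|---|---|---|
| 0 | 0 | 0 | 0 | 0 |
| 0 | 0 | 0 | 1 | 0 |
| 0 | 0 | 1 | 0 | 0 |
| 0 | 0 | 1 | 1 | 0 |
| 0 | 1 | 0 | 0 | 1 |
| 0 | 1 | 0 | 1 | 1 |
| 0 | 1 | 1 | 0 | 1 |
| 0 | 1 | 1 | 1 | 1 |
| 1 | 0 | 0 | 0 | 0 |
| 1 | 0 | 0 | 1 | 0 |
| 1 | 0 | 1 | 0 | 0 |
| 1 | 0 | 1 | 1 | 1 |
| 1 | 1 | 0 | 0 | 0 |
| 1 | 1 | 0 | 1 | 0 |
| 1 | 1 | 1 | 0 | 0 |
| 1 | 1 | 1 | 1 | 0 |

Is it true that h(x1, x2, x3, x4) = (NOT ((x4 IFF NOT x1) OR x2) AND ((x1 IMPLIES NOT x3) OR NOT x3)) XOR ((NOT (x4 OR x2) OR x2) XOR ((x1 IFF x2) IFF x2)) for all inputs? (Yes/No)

Evaluate (NOT ((x4 IFF NOT x1) OR x2) AND ((x1 IMPLIES NOT x3) OR NOT x3)) XOR ((NOT (x4 OR x2) OR x2) XOR ((x1 IFF x2) IFF x2)) on each row and compare to h:
  x1=0, x2=0, x3=0, x4=0: formula gives 0, h = 0 ✓
  x1=0, x2=0, x3=0, x4=1: formula gives 0, h = 0 ✓
  x1=0, x2=0, x3=1, x4=0: formula gives 0, h = 0 ✓
  x1=0, x2=0, x3=1, x4=1: formula gives 0, h = 0 ✓
  …and likewise for the remaining 12 rows.
All 16 rows match — the expression computes h exactly.

Yes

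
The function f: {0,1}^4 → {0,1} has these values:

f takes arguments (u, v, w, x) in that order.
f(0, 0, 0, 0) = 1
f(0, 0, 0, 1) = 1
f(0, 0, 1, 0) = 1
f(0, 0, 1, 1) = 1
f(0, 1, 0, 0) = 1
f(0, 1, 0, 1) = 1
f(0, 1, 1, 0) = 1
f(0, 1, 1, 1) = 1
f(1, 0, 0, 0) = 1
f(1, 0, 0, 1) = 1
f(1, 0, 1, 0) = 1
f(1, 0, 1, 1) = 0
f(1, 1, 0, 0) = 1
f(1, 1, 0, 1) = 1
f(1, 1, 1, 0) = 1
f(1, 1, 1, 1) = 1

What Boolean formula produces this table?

f(u, v, w, x) = (((u · v') · w) · x)'

Only row (1,0,1,1) gives 0. So f is 1 everywhere except there — the complement of the minterm u·¬v·w·x.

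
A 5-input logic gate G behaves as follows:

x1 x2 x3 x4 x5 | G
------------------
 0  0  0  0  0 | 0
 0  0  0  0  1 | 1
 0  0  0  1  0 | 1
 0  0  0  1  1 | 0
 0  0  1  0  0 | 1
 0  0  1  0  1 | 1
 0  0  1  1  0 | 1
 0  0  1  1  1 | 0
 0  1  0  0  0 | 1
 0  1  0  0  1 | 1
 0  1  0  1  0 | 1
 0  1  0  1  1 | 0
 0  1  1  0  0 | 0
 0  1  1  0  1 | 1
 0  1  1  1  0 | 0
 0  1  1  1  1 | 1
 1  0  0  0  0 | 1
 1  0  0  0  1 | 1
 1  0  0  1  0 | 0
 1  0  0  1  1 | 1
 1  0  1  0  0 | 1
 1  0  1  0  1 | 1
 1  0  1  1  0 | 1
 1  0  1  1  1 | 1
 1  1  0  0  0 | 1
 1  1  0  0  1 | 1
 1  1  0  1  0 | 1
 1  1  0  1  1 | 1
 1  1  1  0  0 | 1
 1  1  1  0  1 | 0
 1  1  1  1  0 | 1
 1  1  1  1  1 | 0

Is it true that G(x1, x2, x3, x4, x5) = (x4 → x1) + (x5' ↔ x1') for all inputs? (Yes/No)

Check the formula against G row by row:
  x1=0, x2=0, x3=0, x4=0, x5=0: formula gives 1, but G = 0 ✗
Since they disagree at (0,0,0,0,0), the expression is not a correct formula for G.

No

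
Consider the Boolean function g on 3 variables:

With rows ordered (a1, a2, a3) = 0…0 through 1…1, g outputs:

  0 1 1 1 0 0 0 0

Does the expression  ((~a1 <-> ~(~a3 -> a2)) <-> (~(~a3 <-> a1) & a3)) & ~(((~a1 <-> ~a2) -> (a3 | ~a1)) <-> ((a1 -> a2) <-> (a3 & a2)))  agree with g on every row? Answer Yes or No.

Test each input against both g and the formula:
  a1=0, a2=0, a3=0: formula gives 0, g = 0 ✓
  a1=0, a2=0, a3=1: formula gives 1, g = 1 ✓
  a1=0, a2=1, a3=0: formula gives 1, g = 1 ✓
  a1=0, a2=1, a3=1: formula gives 0, but g = 1 ✗
Row (0,1,1) is a counterexample, so the formula is not equivalent to g.

No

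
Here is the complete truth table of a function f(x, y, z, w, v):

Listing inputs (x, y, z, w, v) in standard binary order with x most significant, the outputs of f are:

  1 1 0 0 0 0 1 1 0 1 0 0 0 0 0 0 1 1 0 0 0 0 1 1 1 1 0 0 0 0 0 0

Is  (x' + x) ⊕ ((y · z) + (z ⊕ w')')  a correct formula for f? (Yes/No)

No

Test each input against both f and the formula:
  x=0, y=0, z=0, w=0, v=0: formula gives 1, f = 1 ✓
  x=0, y=0, z=0, w=0, v=1: formula gives 1, f = 1 ✓
  x=0, y=0, z=0, w=1, v=0: formula gives 0, f = 0 ✓
  x=0, y=0, z=0, w=1, v=1: formula gives 0, f = 0 ✓
  …
  x=0, y=1, z=0, w=0, v=0: formula gives 1, but f = 0 ✗
Row (0,1,0,0,0) is a counterexample, so the formula is not equivalent to f.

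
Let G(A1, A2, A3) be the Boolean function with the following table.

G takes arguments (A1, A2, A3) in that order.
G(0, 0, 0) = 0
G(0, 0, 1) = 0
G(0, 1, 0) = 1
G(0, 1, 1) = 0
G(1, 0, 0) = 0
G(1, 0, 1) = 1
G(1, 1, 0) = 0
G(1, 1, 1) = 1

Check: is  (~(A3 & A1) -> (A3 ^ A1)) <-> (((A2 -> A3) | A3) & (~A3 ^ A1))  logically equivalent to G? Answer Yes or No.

Evaluate (~(A3 & A1) -> (A3 ^ A1)) <-> (((A2 -> A3) | A3) & (~A3 ^ A1)) on each row and compare to G:
  A1=0, A2=0, A3=0: formula gives 0, G = 0 ✓
  A1=0, A2=0, A3=1: formula gives 0, G = 0 ✓
  A1=0, A2=1, A3=0: formula gives 1, G = 1 ✓
  A1=0, A2=1, A3=1: formula gives 0, G = 0 ✓
  A1=1, A2=0, A3=0: formula gives 0, G = 0 ✓
  … (the remaining 3 rows also agree.)
Every row agrees, so the formula is equivalent.

Yes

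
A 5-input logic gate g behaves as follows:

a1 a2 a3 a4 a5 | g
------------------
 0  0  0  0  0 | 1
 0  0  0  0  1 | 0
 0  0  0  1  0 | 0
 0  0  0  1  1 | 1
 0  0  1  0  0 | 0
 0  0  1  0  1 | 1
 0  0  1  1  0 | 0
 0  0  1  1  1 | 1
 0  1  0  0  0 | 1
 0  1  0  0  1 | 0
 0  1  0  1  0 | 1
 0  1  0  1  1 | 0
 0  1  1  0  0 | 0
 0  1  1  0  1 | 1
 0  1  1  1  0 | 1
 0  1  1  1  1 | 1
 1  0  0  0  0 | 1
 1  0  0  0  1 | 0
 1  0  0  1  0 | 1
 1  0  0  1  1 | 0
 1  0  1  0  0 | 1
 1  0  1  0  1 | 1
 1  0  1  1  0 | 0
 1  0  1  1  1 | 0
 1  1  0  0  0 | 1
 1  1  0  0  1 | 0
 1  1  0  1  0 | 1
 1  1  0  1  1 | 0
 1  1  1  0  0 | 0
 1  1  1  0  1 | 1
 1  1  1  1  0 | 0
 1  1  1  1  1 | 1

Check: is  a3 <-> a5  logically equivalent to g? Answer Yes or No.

No

Check the formula against g row by row:
  a1=0, a2=0, a3=0, a4=0, a5=0: formula gives 1, g = 1 ✓
  a1=0, a2=0, a3=0, a4=0, a5=1: formula gives 0, g = 0 ✓
  a1=0, a2=0, a3=0, a4=1, a5=0: formula gives 1, but g = 0 ✗
Since they disagree at (0,0,0,1,0), the expression is not a correct formula for g.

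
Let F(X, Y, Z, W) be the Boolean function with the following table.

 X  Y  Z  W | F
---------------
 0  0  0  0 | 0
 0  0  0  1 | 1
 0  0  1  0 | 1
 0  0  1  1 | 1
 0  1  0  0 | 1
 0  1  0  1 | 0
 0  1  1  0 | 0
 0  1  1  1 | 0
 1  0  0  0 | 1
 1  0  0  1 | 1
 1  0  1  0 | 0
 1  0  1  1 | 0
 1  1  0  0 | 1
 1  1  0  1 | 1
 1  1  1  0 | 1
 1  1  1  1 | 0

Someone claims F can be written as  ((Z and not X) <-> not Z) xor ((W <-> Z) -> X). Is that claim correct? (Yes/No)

No

Check the formula against F row by row:
  X=0, Y=0, Z=0, W=0: formula gives 0, F = 0 ✓
  X=0, Y=0, Z=0, W=1: formula gives 1, F = 1 ✓
  X=0, Y=0, Z=1, W=0: formula gives 1, F = 1 ✓
  X=0, Y=0, Z=1, W=1: formula gives 0, but F = 1 ✗
Since they disagree at (0,0,1,1), the expression is not a correct formula for F.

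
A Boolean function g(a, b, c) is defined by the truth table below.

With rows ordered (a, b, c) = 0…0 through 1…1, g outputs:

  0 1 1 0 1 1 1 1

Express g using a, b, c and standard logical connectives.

g(a, b, c) = not (((not a and not b) and not c) or ((not a and b) and c))

The 0-rows are (0,0,0), (0,1,1). Take each as a conjunction (¬a·¬b·¬c, ¬a·b·c), form their disjunction, and complement — that gives a formula that is 1 everywhere g is.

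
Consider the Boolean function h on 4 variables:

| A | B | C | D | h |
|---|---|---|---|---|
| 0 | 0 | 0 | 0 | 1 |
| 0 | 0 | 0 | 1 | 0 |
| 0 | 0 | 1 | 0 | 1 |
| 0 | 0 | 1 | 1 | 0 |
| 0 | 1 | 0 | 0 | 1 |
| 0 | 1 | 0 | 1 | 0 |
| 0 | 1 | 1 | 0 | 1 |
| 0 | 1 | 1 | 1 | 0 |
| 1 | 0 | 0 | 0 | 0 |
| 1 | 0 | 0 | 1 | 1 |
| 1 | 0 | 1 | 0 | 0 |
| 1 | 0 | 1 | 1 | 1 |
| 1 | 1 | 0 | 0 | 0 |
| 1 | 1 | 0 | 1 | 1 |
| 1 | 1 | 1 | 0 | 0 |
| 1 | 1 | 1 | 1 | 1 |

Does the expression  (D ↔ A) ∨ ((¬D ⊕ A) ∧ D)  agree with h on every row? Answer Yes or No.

Test each input against both h and the formula:
  A=0, B=0, C=0, D=0: formula gives 1, h = 1 ✓
  A=0, B=0, C=0, D=1: formula gives 0, h = 0 ✓
  A=0, B=0, C=1, D=0: formula gives 1, h = 1 ✓
  A=0, B=0, C=1, D=1: formula gives 0, h = 0 ✓
  …and likewise for the remaining 12 rows.
No disagreement on any input; they are logically equivalent.

Yes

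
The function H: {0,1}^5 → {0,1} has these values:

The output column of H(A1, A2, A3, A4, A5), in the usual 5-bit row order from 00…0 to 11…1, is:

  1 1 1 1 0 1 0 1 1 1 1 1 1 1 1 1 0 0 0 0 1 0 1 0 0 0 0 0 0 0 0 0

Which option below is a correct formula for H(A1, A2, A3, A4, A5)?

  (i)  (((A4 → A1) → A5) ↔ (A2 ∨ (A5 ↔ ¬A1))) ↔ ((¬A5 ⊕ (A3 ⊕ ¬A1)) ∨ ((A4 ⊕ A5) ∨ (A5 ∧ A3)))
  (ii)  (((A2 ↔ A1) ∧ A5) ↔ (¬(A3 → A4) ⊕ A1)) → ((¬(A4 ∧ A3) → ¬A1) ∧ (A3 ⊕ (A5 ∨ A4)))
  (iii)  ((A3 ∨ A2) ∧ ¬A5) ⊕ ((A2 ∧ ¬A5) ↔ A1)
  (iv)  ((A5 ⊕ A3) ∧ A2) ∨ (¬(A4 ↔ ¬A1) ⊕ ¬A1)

iii

(i): at (0,0,0,0,0) it gives 0, but H = 1 — eliminated.
(ii): at (0,0,0,0,0) it gives 0, but H = 1 — eliminated.
(iv): at (0,0,0,0,0) it gives 0, but H = 1 — eliminated.
Only (iii) survives; checking it on all 32 rows confirms it matches H.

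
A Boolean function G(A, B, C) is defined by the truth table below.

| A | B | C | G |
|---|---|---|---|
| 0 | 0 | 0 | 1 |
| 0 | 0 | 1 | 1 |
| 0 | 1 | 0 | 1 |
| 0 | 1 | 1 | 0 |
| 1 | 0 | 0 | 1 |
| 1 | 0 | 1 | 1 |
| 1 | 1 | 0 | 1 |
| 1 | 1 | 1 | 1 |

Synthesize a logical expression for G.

G is 0 on exactly one input, (0,1,1), whose minterm is ¬A·B·C. So G is the negation of that single conjunction.

G(A, B, C) = not ((not A and B) and C)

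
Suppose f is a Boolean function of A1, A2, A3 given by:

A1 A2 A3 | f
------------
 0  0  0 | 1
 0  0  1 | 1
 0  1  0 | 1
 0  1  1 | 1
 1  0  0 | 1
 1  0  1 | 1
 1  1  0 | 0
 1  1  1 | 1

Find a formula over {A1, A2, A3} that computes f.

f(A1, A2, A3) = ¬((A1 ∧ A2) ∧ ¬A3)

Only row (1,1,0) gives 0. So f is 1 everywhere except there — the complement of the minterm A1·A2·¬A3.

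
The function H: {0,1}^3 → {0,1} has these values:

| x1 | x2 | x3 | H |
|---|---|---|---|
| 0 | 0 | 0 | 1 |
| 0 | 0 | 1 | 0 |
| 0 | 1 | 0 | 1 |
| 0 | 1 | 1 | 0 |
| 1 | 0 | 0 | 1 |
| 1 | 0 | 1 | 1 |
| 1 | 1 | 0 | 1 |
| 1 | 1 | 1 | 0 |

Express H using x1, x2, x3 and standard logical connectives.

H is 0 on only 3 rows — (0,0,1), (0,1,1), (1,1,1). Writing each as a minterm (¬x1·¬x2·x3, ¬x1·x2·x3, x1·x2·x3) and OR-ing them characterizes exactly where H=0, so H is the negation of that disjunction.

H(x1, x2, x3) = ((((x1' · x2') · x3) + ((x1' · x2) · x3)) + ((x1 · x2) · x3))'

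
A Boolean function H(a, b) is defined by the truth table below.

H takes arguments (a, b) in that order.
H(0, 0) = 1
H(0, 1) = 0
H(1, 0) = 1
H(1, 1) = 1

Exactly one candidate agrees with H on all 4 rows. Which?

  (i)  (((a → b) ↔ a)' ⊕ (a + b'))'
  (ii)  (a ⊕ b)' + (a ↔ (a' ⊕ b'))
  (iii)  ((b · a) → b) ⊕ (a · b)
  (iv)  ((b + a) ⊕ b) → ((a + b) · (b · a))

ii

(i) disagrees with H on (1,1) (formula → 0, table → 1); rule it out.
(iii) disagrees with H on (0,1) (formula → 1, table → 0); rule it out.
(iv) disagrees with H on (0,1) (formula → 1, table → 0); rule it out.
(ii) is the remaining candidate, and it agrees with H on all 4 inputs.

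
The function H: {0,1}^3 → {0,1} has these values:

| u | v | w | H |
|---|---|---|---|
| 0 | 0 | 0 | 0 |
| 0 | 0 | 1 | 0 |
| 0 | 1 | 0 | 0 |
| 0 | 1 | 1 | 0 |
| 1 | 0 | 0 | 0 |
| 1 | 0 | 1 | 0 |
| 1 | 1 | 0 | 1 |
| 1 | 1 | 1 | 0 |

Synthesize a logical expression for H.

Only row (1,1,0) gives 1. That row's minterm u·v·¬w is H directly.

H(u, v, w) = (u AND v) AND NOT w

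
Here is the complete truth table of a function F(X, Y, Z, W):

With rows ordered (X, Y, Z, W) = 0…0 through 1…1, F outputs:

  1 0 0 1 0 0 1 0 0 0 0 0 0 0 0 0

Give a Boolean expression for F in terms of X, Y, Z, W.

F(X, Y, Z, W) = ((((NOT X AND NOT Y) AND NOT Z) AND NOT W) OR (((NOT X AND NOT Y) AND Z) AND W)) OR (((NOT X AND Y) AND Z) AND NOT W)

Collect the rows where F=1 — (0,0,0,0), (0,0,1,1), (0,1,1,0) — and write one minterm per row: ¬X·¬Y·¬Z·¬W, ¬X·¬Y·Z·W, ¬X·Y·Z·¬W. Their union (logical OR) reproduces the table exactly.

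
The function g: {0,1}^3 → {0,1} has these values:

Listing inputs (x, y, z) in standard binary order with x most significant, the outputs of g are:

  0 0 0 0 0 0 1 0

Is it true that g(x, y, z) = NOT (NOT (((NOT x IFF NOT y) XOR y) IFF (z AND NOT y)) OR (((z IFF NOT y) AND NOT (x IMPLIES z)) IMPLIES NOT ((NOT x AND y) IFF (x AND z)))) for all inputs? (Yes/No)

Yes

Test each input against both g and the formula:
  x=0, y=0, z=0: formula gives 0, g = 0 ✓
  x=0, y=0, z=1: formula gives 0, g = 0 ✓
  x=0, y=1, z=0: formula gives 0, g = 0 ✓
  x=0, y=1, z=1: formula gives 0, g = 0 ✓
  x=1, y=0, z=0: formula gives 0, g = 0 ✓
  …and likewise for the remaining 3 rows.
No disagreement on any input; they are logically equivalent.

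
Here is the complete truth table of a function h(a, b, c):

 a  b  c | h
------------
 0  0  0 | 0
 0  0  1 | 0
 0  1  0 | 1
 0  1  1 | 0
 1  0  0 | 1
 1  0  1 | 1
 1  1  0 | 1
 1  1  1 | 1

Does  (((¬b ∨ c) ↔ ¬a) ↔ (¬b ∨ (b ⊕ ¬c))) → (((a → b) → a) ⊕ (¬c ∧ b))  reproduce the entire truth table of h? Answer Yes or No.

Check the formula against h row by row:
  a=0, b=0, c=0: formula gives 0, h = 0 ✓
  a=0, b=0, c=1: formula gives 0, h = 0 ✓
  a=0, b=1, c=0: formula gives 1, h = 1 ✓
  a=0, b=1, c=1: formula gives 0, h = 0 ✓
  a=1, b=0, c=0: formula gives 1, h = 1 ✓
  … (the remaining 3 rows also agree.)
Every row agrees, so the formula is equivalent.

Yes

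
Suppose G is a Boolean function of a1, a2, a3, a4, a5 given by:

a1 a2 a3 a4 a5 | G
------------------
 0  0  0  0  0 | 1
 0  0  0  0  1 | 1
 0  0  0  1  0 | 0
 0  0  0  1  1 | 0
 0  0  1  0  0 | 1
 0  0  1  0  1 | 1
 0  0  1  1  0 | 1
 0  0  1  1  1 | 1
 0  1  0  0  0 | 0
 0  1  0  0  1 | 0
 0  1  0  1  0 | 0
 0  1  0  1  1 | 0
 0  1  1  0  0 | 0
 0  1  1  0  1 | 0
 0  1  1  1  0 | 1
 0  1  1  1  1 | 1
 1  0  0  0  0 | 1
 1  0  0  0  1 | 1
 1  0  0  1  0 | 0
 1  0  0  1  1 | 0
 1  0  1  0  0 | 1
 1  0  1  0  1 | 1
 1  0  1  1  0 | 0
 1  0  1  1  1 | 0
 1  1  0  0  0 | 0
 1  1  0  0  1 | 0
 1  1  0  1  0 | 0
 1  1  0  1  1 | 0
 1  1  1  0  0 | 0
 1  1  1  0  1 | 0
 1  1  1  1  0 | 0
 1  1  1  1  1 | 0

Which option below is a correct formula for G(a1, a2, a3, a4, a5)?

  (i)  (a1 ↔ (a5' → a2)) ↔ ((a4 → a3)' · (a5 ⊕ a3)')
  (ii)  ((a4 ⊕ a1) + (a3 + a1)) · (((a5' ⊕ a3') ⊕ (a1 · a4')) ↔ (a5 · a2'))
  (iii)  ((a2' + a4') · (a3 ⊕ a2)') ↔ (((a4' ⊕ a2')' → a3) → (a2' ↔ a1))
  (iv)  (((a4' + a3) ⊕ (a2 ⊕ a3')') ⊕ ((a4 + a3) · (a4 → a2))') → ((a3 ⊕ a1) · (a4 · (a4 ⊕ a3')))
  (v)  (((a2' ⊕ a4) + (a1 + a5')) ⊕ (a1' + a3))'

(i) disagrees with G on (0,0,0,0,0) (formula → 0, table → 1); rule it out.
(ii) disagrees with G on (0,0,0,0,0) (formula → 0, table → 1); rule it out.
(iii) disagrees with G on (0,1,1,0,0) (formula → 1, table → 0); rule it out.
(v) disagrees with G on (0,0,0,1,0) (formula → 1, table → 0); rule it out.
That leaves (iv). Evaluating it on every row reproduces the table of G exactly.

iv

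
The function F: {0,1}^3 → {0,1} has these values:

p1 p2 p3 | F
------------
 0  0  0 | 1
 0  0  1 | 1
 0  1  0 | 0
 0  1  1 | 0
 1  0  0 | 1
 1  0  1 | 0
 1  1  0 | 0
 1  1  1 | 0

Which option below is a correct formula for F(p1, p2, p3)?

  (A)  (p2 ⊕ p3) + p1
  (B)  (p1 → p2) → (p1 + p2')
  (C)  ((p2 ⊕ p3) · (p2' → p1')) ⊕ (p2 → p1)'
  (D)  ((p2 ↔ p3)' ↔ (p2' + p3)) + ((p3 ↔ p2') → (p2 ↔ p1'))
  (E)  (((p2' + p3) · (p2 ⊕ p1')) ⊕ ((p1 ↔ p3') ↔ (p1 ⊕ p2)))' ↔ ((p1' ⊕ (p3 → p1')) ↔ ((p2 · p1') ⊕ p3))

E

(A): at (0,0,0) it gives 0, but F = 1 — eliminated.
(B): at (1,0,1) it gives 1, but F = 0 — eliminated.
(C): at (0,0,0) it gives 0, but F = 1 — eliminated.
(D): at (0,1,0) it gives 1, but F = 0 — eliminated.
That leaves (E). Evaluating it on every row reproduces the table of F exactly.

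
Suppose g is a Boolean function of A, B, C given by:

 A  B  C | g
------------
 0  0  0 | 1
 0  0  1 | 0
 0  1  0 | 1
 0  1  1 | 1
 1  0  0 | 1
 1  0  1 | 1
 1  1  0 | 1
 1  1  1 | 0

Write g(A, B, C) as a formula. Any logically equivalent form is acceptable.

g(A, B, C) = (((A' · B') · C) + ((A · B) · C))'

g is 0 on only 2 rows — (0,0,1), (1,1,1). Writing each as a minterm (¬A·¬B·C, A·B·C) and OR-ing them characterizes exactly where g=0, so g is the negation of that disjunction.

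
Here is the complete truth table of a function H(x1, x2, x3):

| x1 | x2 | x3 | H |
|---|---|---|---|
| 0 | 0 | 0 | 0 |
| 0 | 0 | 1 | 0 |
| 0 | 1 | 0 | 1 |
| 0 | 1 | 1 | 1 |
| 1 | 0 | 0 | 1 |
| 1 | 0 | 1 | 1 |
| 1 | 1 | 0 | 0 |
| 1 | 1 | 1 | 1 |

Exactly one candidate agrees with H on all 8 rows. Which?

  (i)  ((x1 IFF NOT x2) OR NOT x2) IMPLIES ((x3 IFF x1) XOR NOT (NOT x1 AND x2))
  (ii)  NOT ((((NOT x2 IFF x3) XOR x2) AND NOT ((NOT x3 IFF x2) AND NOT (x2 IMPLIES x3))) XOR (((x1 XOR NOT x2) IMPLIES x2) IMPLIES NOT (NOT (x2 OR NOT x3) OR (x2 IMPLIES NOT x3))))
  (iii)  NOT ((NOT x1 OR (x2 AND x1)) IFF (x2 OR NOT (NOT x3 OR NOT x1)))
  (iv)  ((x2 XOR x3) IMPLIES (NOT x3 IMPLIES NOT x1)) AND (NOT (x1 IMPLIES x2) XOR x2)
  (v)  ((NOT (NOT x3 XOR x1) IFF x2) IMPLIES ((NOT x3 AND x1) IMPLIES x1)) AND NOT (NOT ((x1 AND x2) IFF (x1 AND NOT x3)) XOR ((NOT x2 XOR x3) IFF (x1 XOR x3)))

(i) disagrees with H on (0,0,1) (formula → 1, table → 0); rule it out.
(ii) disagrees with H on (0,0,1) (formula → 1, table → 0); rule it out.
(iii) disagrees with H on (0,0,0) (formula → 1, table → 0); rule it out.
(v) disagrees with H on (0,0,0) (formula → 1, table → 0); rule it out.
(iv) is the remaining candidate, and it agrees with H on all 8 inputs.

iv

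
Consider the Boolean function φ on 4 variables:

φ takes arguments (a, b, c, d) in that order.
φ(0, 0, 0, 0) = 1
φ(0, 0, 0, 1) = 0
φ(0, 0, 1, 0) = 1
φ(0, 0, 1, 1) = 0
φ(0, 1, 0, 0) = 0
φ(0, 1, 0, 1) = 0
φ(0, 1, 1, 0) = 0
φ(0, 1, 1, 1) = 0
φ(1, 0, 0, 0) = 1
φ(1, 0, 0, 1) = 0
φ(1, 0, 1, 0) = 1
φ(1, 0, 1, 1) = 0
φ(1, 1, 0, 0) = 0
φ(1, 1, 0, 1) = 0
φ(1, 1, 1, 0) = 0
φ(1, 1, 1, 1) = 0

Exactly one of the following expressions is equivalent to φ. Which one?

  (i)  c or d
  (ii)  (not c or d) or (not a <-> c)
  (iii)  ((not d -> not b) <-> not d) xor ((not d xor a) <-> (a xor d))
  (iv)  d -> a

(i) disagrees with φ on (0,0,0,0) (formula → 0, table → 1); rule it out.
(ii) disagrees with φ on (0,0,0,1) (formula → 1, table → 0); rule it out.
(iv) disagrees with φ on (0,1,0,0) (formula → 1, table → 0); rule it out.
Only (iii) survives; checking it on all 16 rows confirms it matches φ.

iii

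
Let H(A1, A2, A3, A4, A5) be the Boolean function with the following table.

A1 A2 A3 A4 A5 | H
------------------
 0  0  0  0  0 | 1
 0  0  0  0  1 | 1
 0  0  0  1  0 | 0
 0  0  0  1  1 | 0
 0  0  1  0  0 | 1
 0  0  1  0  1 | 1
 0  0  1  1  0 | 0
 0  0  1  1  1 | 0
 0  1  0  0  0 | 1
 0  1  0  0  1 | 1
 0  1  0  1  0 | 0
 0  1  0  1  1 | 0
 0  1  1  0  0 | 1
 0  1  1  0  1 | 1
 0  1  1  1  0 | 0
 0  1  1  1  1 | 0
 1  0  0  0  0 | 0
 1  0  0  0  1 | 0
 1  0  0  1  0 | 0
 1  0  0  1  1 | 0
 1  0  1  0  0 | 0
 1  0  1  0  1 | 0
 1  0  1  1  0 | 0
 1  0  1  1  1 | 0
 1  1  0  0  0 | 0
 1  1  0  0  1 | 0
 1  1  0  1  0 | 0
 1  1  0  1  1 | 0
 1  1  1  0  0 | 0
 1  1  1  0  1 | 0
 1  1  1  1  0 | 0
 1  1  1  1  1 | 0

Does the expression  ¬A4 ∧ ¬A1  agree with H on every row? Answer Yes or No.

Check the formula against H row by row:
  A1=0, A2=0, A3=0, A4=0, A5=0: formula gives 1, H = 1 ✓
  A1=0, A2=0, A3=0, A4=0, A5=1: formula gives 1, H = 1 ✓
  A1=0, A2=0, A3=0, A4=1, A5=0: formula gives 0, H = 0 ✓
  A1=0, A2=0, A3=0, A4=1, A5=1: formula gives 0, H = 0 ✓
  … (the remaining 28 rows also agree.)
Every row agrees, so the formula is equivalent.

Yes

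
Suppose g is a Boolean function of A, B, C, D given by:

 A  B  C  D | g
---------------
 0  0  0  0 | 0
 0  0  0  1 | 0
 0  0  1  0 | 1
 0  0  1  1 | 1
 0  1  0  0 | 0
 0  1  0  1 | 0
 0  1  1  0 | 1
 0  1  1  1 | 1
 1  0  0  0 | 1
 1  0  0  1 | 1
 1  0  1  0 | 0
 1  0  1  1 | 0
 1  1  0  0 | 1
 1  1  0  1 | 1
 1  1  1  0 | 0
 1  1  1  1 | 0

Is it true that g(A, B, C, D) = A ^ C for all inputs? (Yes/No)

Yes

Test each input against both g and the formula:
  A=0, B=0, C=0, D=0: formula gives 0, g = 0 ✓
  A=0, B=0, C=0, D=1: formula gives 0, g = 0 ✓
  A=0, B=0, C=1, D=0: formula gives 1, g = 1 ✓
  A=0, B=0, C=1, D=1: formula gives 1, g = 1 ✓
  …and likewise for the remaining 12 rows.
All 16 rows match — the expression computes g exactly.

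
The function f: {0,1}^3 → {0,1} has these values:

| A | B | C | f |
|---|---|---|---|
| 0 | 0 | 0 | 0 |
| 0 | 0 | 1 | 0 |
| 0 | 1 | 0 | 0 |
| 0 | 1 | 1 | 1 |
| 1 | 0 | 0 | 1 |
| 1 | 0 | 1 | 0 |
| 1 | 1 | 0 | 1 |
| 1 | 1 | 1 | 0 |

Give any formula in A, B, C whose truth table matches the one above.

The 1-rows are (0,1,1), (1,0,0), (1,1,0). Each contributes one minterm — ¬A·B·C; A·¬B·¬C; A·B·¬C — and their disjunction is a sum-of-products form of f.

f(A, B, C) = (((not A and B) and C) or ((A and not B) and not C)) or ((A and B) and not C)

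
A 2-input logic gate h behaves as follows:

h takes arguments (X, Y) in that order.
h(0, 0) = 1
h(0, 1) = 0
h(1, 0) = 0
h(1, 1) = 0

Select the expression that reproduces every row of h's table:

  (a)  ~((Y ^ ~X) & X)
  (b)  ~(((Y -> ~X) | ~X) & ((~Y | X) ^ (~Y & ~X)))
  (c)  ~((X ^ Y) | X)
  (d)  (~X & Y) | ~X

c

(a): at (0,1) it gives 1, but h = 0 — eliminated.
(b): at (0,1) it gives 1, but h = 0 — eliminated.
(d): at (0,1) it gives 1, but h = 0 — eliminated.
That leaves (c). Evaluating it on every row reproduces the table of h exactly.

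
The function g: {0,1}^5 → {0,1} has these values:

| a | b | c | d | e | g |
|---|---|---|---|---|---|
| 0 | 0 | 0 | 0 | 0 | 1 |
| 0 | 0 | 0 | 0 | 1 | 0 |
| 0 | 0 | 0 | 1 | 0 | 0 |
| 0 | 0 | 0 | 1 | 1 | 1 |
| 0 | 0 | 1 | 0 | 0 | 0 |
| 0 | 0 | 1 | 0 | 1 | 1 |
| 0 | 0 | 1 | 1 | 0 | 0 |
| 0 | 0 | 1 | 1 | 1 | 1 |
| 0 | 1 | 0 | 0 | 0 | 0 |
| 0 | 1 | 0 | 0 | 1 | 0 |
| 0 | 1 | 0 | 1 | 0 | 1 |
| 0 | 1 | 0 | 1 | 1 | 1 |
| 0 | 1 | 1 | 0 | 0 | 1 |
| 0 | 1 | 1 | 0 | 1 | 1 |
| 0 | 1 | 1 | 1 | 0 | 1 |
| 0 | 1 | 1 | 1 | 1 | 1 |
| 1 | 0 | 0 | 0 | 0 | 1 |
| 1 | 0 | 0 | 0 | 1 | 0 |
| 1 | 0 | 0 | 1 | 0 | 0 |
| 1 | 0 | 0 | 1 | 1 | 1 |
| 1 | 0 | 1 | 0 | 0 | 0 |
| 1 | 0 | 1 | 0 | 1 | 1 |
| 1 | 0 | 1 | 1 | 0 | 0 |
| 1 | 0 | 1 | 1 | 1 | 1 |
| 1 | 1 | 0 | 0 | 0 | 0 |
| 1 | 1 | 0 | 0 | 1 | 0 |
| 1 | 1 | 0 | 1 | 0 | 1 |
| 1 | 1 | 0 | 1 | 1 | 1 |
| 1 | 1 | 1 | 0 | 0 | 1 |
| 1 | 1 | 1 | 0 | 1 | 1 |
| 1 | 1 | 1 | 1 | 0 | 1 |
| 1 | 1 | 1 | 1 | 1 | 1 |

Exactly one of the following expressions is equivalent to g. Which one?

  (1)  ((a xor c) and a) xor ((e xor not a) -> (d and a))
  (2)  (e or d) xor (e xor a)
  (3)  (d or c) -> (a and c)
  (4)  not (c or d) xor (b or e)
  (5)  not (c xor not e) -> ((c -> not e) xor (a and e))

4

(1) disagrees with g on (0,0,0,0,0) (formula → 0, table → 1); rule it out.
(2) disagrees with g on (0,0,0,0,0) (formula → 0, table → 1); rule it out.
(3) disagrees with g on (0,0,0,0,1) (formula → 1, table → 0); rule it out.
(5) disagrees with g on (0,0,0,0,1) (formula → 1, table → 0); rule it out.
That leaves (4). Evaluating it on every row reproduces the table of g exactly.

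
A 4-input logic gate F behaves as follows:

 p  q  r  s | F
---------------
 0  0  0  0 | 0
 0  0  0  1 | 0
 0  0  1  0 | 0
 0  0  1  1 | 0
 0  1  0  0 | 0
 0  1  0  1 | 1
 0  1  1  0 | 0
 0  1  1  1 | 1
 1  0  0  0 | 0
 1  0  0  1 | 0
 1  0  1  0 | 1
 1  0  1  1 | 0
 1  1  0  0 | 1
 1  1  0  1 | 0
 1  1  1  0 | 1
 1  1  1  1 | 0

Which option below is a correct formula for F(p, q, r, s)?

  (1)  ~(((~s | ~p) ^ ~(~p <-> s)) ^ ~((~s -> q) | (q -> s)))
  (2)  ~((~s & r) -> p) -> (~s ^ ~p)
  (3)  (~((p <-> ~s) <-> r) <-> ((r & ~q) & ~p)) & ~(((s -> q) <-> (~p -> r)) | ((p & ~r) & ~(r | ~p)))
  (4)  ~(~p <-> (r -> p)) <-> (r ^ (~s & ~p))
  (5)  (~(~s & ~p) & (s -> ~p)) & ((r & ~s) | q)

5

(1): at (0,0,0,0) it gives 1, but F = 0 — eliminated.
(2): at (0,0,0,0) it gives 1, but F = 0 — eliminated.
(3): at (0,0,0,0) it gives 1, but F = 0 — eliminated.
(4): at (0,0,0,1) it gives 1, but F = 0 — eliminated.
(5) is the remaining candidate, and it agrees with F on all 16 inputs.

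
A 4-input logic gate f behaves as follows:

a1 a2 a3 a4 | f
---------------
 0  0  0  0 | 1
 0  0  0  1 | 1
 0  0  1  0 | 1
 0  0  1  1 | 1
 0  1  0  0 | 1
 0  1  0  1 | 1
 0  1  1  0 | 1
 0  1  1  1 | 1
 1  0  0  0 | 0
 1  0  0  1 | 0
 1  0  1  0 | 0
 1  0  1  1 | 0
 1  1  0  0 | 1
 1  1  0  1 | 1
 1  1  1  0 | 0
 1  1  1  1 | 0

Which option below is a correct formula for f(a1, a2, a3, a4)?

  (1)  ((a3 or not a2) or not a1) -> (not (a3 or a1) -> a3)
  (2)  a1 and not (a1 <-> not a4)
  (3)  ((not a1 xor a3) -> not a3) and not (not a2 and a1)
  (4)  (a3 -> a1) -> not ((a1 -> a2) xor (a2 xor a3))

(1) disagrees with f on (0,0,0,0) (formula → 0, table → 1); rule it out.
(2) disagrees with f on (0,0,0,0) (formula → 0, table → 1); rule it out.
(4) disagrees with f on (0,0,0,0) (formula → 0, table → 1); rule it out.
(3) is the remaining candidate, and it agrees with f on all 16 inputs.

3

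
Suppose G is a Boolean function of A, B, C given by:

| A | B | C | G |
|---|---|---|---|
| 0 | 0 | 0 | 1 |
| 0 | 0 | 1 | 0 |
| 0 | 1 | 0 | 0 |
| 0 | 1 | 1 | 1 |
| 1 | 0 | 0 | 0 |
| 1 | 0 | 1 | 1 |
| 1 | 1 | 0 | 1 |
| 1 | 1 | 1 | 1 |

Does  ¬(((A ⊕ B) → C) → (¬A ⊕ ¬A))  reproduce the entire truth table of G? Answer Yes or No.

Evaluate ¬(((A ⊕ B) → C) → (¬A ⊕ ¬A)) on each row and compare to G:
  A=0, B=0, C=0: formula gives 1, G = 1 ✓
  A=0, B=0, C=1: formula gives 1, but G = 0 ✗
Since they disagree at (0,0,1), the expression is not a correct formula for G.

No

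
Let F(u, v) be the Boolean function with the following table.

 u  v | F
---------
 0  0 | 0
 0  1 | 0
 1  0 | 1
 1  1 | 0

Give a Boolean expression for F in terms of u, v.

F(u, v) = u ∧ ¬v

1 only at (1,0): u AND NOT v.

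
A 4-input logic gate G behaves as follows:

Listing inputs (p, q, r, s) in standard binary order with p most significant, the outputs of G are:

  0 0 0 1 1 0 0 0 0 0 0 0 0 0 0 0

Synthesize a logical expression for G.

G(p, q, r, s) = (((¬p ∧ ¬q) ∧ r) ∧ s) ∨ (((¬p ∧ q) ∧ ¬r) ∧ ¬s)

Collect the rows where G=1 — (0,0,1,1), (0,1,0,0) — and write one minterm per row: ¬p·¬q·r·s, ¬p·q·¬r·¬s. Their union (logical OR) reproduces the table exactly.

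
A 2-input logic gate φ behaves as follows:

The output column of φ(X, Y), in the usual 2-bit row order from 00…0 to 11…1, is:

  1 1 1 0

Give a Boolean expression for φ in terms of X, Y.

The output is 0 only when every input is 1 — NAND of all inputs.

φ(X, Y) = (X · Y)'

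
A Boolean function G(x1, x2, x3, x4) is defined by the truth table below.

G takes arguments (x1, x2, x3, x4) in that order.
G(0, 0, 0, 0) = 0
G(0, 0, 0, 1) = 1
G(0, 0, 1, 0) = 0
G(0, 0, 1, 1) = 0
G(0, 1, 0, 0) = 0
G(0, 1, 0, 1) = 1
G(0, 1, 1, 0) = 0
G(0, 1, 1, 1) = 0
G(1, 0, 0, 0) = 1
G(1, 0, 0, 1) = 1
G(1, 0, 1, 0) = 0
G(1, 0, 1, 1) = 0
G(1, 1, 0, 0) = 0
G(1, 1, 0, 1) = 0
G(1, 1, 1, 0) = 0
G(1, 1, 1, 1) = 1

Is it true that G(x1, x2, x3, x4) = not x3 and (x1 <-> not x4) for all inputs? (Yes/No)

No

Evaluate not x3 and (x1 <-> not x4) on each row and compare to G:
  x1=0, x2=0, x3=0, x4=0: formula gives 0, G = 0 ✓
  x1=0, x2=0, x3=0, x4=1: formula gives 1, G = 1 ✓
  x1=0, x2=0, x3=1, x4=0: formula gives 0, G = 0 ✓
  x1=0, x2=0, x3=1, x4=1: formula gives 0, G = 0 ✓
  …
  x1=1, x2=0, x3=0, x4=1: formula gives 0, but G = 1 ✗
Since they disagree at (1,0,0,1), the expression is not a correct formula for G.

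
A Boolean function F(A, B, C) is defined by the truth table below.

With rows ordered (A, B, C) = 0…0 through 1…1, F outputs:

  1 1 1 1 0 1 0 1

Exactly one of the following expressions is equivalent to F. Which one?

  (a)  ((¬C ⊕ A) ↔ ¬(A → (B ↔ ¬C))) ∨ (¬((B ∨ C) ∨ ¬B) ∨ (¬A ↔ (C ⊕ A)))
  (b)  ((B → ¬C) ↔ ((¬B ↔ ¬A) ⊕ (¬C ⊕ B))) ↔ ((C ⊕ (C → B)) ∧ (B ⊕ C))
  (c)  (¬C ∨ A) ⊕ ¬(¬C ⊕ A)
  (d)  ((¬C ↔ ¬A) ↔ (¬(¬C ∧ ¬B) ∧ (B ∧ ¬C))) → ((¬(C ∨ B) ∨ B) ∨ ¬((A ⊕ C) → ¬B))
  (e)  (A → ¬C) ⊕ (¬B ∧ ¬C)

c

(a): at (0,0,0) it gives 0, but F = 1 — eliminated.
(b): at (0,1,0) it gives 0, but F = 1 — eliminated.
(d): at (0,0,1) it gives 0, but F = 1 — eliminated.
(e): at (0,0,0) it gives 0, but F = 1 — eliminated.
Only (c) survives; checking it on all 8 rows confirms it matches F.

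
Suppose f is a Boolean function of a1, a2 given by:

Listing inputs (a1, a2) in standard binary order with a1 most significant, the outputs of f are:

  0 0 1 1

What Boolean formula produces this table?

Collect the rows where f=1 — (1,0), (1,1) — and write one minterm per row: a1·¬a2, a1·a2. Their union (logical OR) reproduces the table exactly.

f(a1, a2) = (a1 & ~a2) | (a1 & a2)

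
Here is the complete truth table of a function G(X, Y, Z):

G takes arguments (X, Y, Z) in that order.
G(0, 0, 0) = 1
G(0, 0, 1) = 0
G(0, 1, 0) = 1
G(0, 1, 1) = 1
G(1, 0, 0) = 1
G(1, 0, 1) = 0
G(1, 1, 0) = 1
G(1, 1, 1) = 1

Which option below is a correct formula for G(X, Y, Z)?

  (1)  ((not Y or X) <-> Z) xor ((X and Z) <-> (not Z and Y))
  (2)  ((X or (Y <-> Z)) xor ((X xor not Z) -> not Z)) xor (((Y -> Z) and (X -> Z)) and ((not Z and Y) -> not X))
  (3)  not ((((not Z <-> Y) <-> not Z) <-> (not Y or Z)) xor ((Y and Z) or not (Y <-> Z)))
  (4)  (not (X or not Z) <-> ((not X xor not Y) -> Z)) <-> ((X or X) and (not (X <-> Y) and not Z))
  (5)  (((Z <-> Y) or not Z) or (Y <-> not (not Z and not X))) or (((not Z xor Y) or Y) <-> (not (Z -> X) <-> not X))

(1): at (1,0,1) it gives 1, but G = 0 — eliminated.
(2): at (1,0,0) it gives 0, but G = 1 — eliminated.
(3): at (0,1,0) it gives 0, but G = 1 — eliminated.
(4): at (0,1,0) it gives 0, but G = 1 — eliminated.
That leaves (5). Evaluating it on every row reproduces the table of G exactly.

5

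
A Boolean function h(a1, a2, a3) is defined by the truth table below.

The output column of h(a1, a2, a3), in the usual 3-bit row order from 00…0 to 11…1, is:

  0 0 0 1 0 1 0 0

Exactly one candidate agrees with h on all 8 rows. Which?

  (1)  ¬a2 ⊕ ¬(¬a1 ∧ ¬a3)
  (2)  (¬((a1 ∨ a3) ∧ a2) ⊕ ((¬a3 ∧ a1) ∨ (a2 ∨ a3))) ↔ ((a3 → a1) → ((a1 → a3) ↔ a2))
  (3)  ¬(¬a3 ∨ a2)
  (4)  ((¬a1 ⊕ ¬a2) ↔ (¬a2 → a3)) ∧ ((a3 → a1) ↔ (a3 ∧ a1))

4

(1): at (0,0,0) it gives 1, but h = 0 — eliminated.
(2): at (1,1,1) it gives 1, but h = 0 — eliminated.
(3): at (0,0,1) it gives 1, but h = 0 — eliminated.
(4) is the remaining candidate, and it agrees with h on all 8 inputs.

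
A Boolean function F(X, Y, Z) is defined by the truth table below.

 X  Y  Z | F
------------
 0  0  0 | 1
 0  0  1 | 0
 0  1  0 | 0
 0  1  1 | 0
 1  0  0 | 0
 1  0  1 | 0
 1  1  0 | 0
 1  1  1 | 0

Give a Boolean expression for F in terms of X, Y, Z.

The output is 1 only when every input is 0 — NOR of all inputs.

F(X, Y, Z) = ((X + Y) + Z)'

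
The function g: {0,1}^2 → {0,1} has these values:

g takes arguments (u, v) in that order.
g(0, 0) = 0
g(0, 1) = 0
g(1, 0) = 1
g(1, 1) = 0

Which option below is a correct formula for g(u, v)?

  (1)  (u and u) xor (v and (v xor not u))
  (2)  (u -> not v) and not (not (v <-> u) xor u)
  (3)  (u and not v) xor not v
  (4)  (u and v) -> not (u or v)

1

(2) disagrees with g on (0,0) (formula → 1, table → 0); rule it out.
(3) disagrees with g on (0,0) (formula → 1, table → 0); rule it out.
(4) disagrees with g on (0,0) (formula → 1, table → 0); rule it out.
(1) is the remaining candidate, and it agrees with g on all 4 inputs.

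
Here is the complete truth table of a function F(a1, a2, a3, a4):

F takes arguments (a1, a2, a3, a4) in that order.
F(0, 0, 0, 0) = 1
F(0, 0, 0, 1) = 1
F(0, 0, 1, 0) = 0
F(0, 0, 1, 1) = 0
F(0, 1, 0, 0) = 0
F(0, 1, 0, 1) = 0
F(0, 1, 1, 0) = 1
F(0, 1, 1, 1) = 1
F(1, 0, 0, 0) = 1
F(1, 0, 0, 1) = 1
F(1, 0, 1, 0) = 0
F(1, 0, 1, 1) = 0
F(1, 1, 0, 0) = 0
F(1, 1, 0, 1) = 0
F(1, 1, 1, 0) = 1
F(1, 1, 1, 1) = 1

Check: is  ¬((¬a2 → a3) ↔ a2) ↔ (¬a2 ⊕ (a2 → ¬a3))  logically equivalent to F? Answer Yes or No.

Yes

Evaluate ¬((¬a2 → a3) ↔ a2) ↔ (¬a2 ⊕ (a2 → ¬a3)) on each row and compare to F:
  a1=0, a2=0, a3=0, a4=0: formula gives 1, F = 1 ✓
  a1=0, a2=0, a3=0, a4=1: formula gives 1, F = 1 ✓
  a1=0, a2=0, a3=1, a4=0: formula gives 0, F = 0 ✓
  a1=0, a2=0, a3=1, a4=1: formula gives 0, F = 0 ✓
  …and likewise for the remaining 12 rows.
No disagreement on any input; they are logically equivalent.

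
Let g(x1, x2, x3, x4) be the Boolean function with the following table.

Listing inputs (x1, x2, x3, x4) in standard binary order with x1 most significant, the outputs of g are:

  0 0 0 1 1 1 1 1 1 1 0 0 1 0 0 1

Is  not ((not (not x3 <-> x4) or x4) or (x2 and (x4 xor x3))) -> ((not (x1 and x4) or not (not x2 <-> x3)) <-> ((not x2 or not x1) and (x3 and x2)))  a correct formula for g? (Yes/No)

No

Test each input against both g and the formula:
  x1=0, x2=0, x3=0, x4=0: formula gives 1, but g = 0 ✗
Row (0,0,0,0) is a counterexample, so the formula is not equivalent to g.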